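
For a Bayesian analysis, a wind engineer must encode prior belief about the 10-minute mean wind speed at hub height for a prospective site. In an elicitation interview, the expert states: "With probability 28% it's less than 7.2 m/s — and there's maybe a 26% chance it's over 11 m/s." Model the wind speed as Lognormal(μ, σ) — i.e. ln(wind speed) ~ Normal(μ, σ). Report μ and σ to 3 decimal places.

μ ≈ 2.176, σ ≈ 0.346

If T ~ Lognormal(μ,σ) then ln T ~ Normal(μ,σ), so the p-quantile of ln T is μ + z_p·σ.
ln(7.2) = 1.974 and ln(11) = 2.398; z_{0.28} = -0.5828, z_{0.74} = 0.6433.
σ = (2.398 − 1.974)/(0.6433 − (-0.5828)) = 0.346.
μ = 1.974 − (-0.5828)·0.346 = 2.176.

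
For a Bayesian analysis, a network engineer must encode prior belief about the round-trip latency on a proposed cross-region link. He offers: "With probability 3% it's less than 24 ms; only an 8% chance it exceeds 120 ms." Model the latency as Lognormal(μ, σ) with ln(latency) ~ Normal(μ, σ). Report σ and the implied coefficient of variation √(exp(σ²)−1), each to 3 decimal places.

σ ≈ 0.490, CV ≈ 0.521

If T ~ Lognormal(μ,σ) then ln T ~ Normal(μ,σ), so the p-quantile of ln T is μ + z_p·σ.
ln(24) = 3.178 and ln(120) = 4.787; z_{0.03} = -1.881, z_{0.92} = 1.405.
σ = (4.787 − 3.178)/(1.405 − (-1.881)) = 0.490.
μ = 3.178 − (-1.881)·0.490 = 4.099.
CV = √(exp(σ²)−1) = √(exp(0.2399)−1) = 0.521.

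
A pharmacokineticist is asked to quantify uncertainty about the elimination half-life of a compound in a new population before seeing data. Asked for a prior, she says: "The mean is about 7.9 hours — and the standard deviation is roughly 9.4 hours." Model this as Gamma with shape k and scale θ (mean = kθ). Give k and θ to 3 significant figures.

For Gamma(k, scale θ): mean = kθ, variance = kθ², so CV = 1/√k.
CV = SD/mean = 9.4/7.9 = 1.19, hence k = 1/CV² = 0.706.
Then θ = mean/k = 7.9/0.706 = 11.2.

k ≈ 0.706, θ ≈ 11.2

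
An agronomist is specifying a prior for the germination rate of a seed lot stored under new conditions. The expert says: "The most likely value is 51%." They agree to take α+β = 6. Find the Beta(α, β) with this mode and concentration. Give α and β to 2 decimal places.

α = 3.04, β = 2.96

For α,β > 1 the Beta mode is (α−1)/(α+β−2). With α+β = 6, the mode is (α−1)/4.
Set (α−1)/4 = 0.51 → α = 1 + 0.51·4 = 3.04.
β = 6 − α = 2.96.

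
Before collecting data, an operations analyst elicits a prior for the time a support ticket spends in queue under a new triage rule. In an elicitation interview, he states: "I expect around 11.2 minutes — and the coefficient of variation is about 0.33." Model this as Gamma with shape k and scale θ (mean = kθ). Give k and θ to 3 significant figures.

For Gamma(k, scale θ): mean = kθ, variance = kθ², so CV = 1/√k.
CV = 0.33, hence k = 1/CV² = 9.18.
Then θ = mean/k = 11.2/9.18 = 1.22.

k ≈ 9.18, θ ≈ 1.22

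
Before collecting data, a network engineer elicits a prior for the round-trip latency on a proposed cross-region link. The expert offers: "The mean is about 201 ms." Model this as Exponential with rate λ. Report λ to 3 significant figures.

Exponential mean = 1/λ, so λ = 1/201.0 = 0.00498.

λ ≈ 0.00498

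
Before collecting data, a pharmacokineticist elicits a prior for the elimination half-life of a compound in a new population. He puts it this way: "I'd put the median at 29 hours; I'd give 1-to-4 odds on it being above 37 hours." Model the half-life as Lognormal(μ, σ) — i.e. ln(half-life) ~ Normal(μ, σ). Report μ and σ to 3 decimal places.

If T ~ Lognormal(μ,σ) then ln T ~ Normal(μ,σ), so the p-quantile of ln T is μ + z_p·σ.
ln(29) = 3.367 and ln(37) = 3.611; z_{0.5} = 0, z_{0.8} = 0.8416.
σ = (3.611 − 3.367)/(0.8416 − (0)) = 0.289.
μ = 3.367 − (0)·0.289 = 3.367.

μ ≈ 3.367, σ ≈ 0.289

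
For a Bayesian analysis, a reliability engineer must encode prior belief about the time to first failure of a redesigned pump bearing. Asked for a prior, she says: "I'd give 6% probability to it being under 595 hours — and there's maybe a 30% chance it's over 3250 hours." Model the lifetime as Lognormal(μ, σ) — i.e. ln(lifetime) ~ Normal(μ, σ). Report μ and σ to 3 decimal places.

μ ≈ 7.658, σ ≈ 0.817

If T ~ Lognormal(μ,σ) then ln T ~ Normal(μ,σ), so the p-quantile of ln T is μ + z_p·σ.
ln(595) = 6.389 and ln(3250) = 8.086; z_{0.06} = -1.555, z_{0.7} = 0.5244.
σ = (8.086 − 6.389)/(0.5244 − (-1.555)) = 0.817.
μ = 6.389 − (-1.555)·0.817 = 7.658.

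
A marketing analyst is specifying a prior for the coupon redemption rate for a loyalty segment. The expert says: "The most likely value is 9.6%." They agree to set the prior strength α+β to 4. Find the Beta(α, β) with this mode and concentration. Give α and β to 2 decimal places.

α = 1.19, β = 2.81

For α,β > 1 the Beta mode is (α−1)/(α+β−2). With α+β = 4, the mode is (α−1)/2.
Set (α−1)/2 = 0.096 → α = 1 + 0.096·2 = 1.19.
β = 4 − α = 2.81.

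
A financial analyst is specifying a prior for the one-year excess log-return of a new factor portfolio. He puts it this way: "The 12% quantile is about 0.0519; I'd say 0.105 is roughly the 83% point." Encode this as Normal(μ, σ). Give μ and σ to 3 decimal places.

μ = 0.081, σ = 0.025

For Normal(μ,σ), the p-quantile is μ + z_p·σ. Here z_{0.12} = -1.175, z_{0.83} = 0.9542.
So 0.0519 = μ − 1.175σ and 0.105 = μ + 0.9542σ.
Subtracting: σ = (0.105 − 0.0519)/(0.9542 − (-1.175)) = 0.025.
Then μ = 0.0519 − (-1.175)·0.025 = 0.081.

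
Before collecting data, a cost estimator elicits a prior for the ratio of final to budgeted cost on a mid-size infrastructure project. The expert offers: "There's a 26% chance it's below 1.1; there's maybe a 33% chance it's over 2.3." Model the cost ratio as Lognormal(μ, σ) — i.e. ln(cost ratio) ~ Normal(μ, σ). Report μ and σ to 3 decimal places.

If T ~ Lognormal(μ,σ) then ln T ~ Normal(μ,σ), so the p-quantile of ln T is μ + z_p·σ.
ln(1.1) = 0.09531 and ln(2.3) = 0.8329; z_{0.26} = -0.6433, z_{0.67} = 0.4399.
σ = (0.8329 − 0.09531)/(0.4399 − (-0.6433)) = 0.681.
μ = 0.09531 − (-0.6433)·0.681 = 0.533.

μ ≈ 0.533, σ ≈ 0.681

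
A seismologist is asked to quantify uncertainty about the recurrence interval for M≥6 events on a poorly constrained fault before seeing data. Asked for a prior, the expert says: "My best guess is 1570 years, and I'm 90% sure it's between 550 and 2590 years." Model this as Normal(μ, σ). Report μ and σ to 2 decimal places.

A symmetric 90% interval runs μ ± z·σ with z = 1.645.
Half-width = 1020, so σ = 1020/1.645 = 620.12.
μ is the stated best guess, 1570.00.

μ = 1570.00, σ = 620.12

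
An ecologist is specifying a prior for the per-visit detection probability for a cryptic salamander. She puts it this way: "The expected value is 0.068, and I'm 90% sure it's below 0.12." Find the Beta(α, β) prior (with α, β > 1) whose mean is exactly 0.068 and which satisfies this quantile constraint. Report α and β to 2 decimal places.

With mean 0.068 fixed, write α = 0.068s, β = 0.932s where s = α+β.
Need P(θ < 0.12) = 0.9 under Beta(0.068s, 0.932s). Normal approximation: (q−m)/√(m(1−m)/s) ≈ z_{0.9} = 1.28, so s ≈ 0.068·0.932·(1.28)²/(0.12−0.068)² = 38.5.
At s = 38.5: P(θ<0.12) ≈ 0.893. Adjusting to match 0.9 gives s ≈ 42.04.
So α = 0.068·42.04 ≈ 2.86, β = 0.932·42.04 ≈ 39.19.

α ≈ 2.86, β ≈ 39.19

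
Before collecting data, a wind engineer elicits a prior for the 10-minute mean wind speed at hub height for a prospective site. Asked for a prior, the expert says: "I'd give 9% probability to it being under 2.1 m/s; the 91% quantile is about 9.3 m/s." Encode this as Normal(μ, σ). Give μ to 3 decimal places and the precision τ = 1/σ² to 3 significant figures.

μ = 5.700, τ = 0.139

For Normal(μ,σ), the p-quantile is μ + z_p·σ. Here z_{0.09} = -1.341, z_{0.91} = 1.341.
So 2.1 = μ − 1.341σ and 9.3 = μ + 1.341σ.
Subtracting: σ = (9.3 − 2.1)/(1.341 − (-1.341)) = 2.685.
Then μ = 2.1 − (-1.341)·2.685 = 5.700.
Precision τ = 1/σ² = 1/2.685² = 0.139.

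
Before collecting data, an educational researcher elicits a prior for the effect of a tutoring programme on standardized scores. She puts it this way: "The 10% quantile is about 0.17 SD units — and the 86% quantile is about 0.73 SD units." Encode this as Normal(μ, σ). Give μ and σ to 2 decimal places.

The p-quantile of Normal(μ,σ) is μ + z_p·σ, with z_{0.1} = -1.282 and z_{0.86} = 1.08.
Eliminate σ: μ = (z₂·x₁ − z₁·x₂)/(z₂ − z₁) = (1.08·0.17 − (-1.282)·0.73)/2.362 = 0.47.
Then σ = (x₂ − x₁)/(z₂ − z₁) = (0.73 − 0.17)/2.362 = 0.24.

μ = 0.47, σ = 0.24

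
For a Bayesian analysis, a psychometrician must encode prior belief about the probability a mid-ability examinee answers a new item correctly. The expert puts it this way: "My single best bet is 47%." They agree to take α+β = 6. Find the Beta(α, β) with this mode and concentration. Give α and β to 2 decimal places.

For α,β > 1 the Beta mode is (α−1)/(α+β−2). With α+β = 6, the mode is (α−1)/4.
Set (α−1)/4 = 0.47 → α = 1 + 0.47·4 = 2.88.
β = 6 − α = 3.12.

α = 2.88, β = 3.12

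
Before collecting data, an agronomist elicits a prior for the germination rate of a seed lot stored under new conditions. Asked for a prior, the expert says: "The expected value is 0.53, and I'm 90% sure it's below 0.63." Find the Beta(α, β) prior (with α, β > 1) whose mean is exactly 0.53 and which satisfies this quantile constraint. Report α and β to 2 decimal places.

α ≈ 21.36, β ≈ 18.94

With mean 0.53 fixed, write α = 0.53s, β = 0.47s where s = α+β.
Need P(θ < 0.63) = 0.9 under Beta(0.53s, 0.47s). Normal approximation: (q−m)/√(m(1−m)/s) ≈ z_{0.9} = 1.28, so s ≈ 0.53·0.47·(1.28)²/(0.63−0.53)² = 40.9.
At s = 40.9: P(θ<0.63) ≈ 0.902. Adjusting to match 0.9 gives s ≈ 40.31.
So α = 0.53·40.31 ≈ 21.36, β = 0.47·40.31 ≈ 18.94.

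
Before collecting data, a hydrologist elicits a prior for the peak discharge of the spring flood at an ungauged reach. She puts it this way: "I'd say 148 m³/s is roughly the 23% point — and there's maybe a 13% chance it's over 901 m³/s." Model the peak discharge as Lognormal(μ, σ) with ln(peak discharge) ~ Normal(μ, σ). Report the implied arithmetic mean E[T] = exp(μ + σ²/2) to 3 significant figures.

If T ~ Lognormal(μ,σ) then ln T ~ Normal(μ,σ), so the p-quantile of ln T is μ + z_p·σ.
ln(148) = 4.997 and ln(901) = 6.804; z_{0.23} = -0.7388, z_{0.87} = 1.126.
σ = (6.804 − 4.997)/(1.126 − (-0.7388)) = 0.968.
μ = 4.997 − (-0.7388)·0.968 = 5.713.
E[T] = exp(μ + σ²/2) = exp(5.713 + 0.4689) = 484 m³/s.

E[T] ≈ 484 m³/s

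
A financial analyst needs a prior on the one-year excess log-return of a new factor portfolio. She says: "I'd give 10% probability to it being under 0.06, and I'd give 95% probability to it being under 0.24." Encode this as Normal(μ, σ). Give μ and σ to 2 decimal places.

The p-quantile of Normal(μ,σ) is μ + z_p·σ, with z_{0.1} = -1.282 and z_{0.95} = 1.645.
Eliminate σ: μ = (z₂·x₁ − z₁·x₂)/(z₂ − z₁) = (1.645·0.06 − (-1.282)·0.24)/2.926 = 0.14.
Then σ = (x₂ − x₁)/(z₂ − z₁) = (0.24 − 0.06)/2.926 = 0.06.

μ = 0.14, σ = 0.06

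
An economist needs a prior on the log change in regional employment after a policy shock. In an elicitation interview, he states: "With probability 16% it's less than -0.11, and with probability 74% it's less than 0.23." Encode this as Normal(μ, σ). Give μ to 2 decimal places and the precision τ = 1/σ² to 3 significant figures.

μ = 0.10, τ = 23.2

For Normal(μ,σ), the p-quantile is μ + z_p·σ. Here z_{0.16} = -0.9945, z_{0.74} = 0.6433.
So -0.11 = μ − 0.9945σ and 0.23 = μ + 0.6433σ.
Subtracting: σ = (0.23 − -0.11)/(0.6433 − (-0.9945)) = 0.21.
Then μ = -0.11 − (-0.9945)·0.21 = 0.10.
Precision τ = 1/σ² = 1/0.2076² = 23.2.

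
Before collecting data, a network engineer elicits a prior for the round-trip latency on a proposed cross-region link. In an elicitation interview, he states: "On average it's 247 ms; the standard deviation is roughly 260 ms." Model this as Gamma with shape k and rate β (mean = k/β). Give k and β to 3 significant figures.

For Gamma(k, rate β): mean = k/β, variance = k/β², so CV = 1/√k.
CV = SD/mean = 260/247 = 1.053, hence k = 1/CV² = 0.902.
Then β = k/mean = 0.902/247 = 0.00365.

k ≈ 0.902, β ≈ 0.00365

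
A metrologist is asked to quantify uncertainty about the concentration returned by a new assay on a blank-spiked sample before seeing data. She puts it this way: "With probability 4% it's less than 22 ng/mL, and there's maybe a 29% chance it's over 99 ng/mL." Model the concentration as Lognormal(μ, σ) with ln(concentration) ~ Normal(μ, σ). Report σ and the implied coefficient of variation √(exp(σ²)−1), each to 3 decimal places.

σ ≈ 0.653, CV ≈ 0.729

If T ~ Lognormal(μ,σ) then ln T ~ Normal(μ,σ), so the p-quantile of ln T is μ + z_p·σ.
ln(22) = 3.091 and ln(99) = 4.595; z_{0.04} = -1.751, z_{0.71} = 0.5534.
σ = (4.595 − 3.091)/(0.5534 − (-1.751)) = 0.653.
μ = 3.091 − (-1.751)·0.653 = 4.234.
CV = √(exp(σ²)−1) = √(exp(0.4261)−1) = 0.729.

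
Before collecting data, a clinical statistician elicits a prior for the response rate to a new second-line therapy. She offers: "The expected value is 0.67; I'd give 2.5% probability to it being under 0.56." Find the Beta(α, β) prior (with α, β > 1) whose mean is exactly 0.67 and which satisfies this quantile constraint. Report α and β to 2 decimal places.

α ≈ 49.93, β ≈ 24.59

With mean 0.67 fixed, write α = 0.67s, β = 0.33s where s = α+β.
Need P(θ < 0.56) = 0.025 under Beta(0.67s, 0.33s). Normal approximation: (q−m)/√(m(1−m)/s) ≈ z_{0.025} = -1.96, so s ≈ 0.67·0.33·(-1.96)²/(0.56−0.67)² = 70.2.
At s = 70.2: P(θ<0.56) ≈ 0.028. Adjusting to match 0.025 gives s ≈ 74.52.
So α = 0.67·74.52 ≈ 49.93, β = 0.33·74.52 ≈ 24.59.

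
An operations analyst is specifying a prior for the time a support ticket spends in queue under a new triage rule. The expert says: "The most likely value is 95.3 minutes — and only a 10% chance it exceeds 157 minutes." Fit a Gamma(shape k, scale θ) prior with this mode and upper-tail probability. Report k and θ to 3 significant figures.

k ≈ 8.57, θ ≈ 12.6

Gamma(k,θ) with k>1 has mode (k−1)θ, so θ = 95.3/(k−1).
Need P(X < 157) = 0.9 with θ tied to k this way. Start at k = 2, θ = 95.3: P(X<157) ≈ 0.490.
Too low — raise k to concentrate. Iterating converges to k ≈ 8.57.
Then θ = 95.3/(8.57−1) ≈ 12.6.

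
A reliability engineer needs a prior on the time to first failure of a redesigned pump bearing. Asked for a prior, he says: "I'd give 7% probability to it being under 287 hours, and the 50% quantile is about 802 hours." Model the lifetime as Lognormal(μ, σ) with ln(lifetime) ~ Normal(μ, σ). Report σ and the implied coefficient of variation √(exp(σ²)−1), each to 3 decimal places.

If T ~ Lognormal(μ,σ) then ln T ~ Normal(μ,σ), so the p-quantile of ln T is μ + z_p·σ.
ln(287) = 5.659 and ln(802) = 6.687; z_{0.07} = -1.476, z_{0.5} = 0.
σ = (6.687 − 5.659)/(0 − (-1.476)) = 0.696.
μ = 5.659 − (-1.476)·0.696 = 6.687.
CV = √(exp(σ²)−1) = √(exp(0.4849)−1) = 0.790.

σ ≈ 0.696, CV ≈ 0.790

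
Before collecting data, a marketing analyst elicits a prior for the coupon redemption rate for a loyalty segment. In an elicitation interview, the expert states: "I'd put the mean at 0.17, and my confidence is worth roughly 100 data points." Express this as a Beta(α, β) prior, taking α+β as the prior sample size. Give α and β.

Under the effective-sample-size interpretation, Beta(α, β) has prior mean α/(α+β) and prior sample size α+β.
So α+β = 100 and α/(α+β) = 0.17, giving α = 0.17·100 = 17 and β = 100 − 17 = 83.

α = 17, β = 83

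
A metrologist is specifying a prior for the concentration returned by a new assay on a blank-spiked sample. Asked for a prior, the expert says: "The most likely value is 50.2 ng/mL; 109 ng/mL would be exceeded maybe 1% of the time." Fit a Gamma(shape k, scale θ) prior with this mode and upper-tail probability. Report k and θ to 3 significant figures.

Gamma(k,θ) with k>1 has mode (k−1)θ, so θ = 50.2/(k−1).
Need P(X < 109) = 0.99 with θ tied to k this way. Start at k = 2, θ = 50.2: P(X<109) ≈ 0.638.
Too low — raise k to concentrate. Iterating converges to k ≈ 9.04.
Then θ = 50.2/(9.04−1) ≈ 6.24.

k ≈ 9.04, θ ≈ 6.24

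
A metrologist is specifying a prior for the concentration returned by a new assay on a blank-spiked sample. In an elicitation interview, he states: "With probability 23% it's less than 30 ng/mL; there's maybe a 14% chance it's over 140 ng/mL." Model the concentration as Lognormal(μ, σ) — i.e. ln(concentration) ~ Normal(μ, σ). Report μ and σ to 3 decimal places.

If T ~ Lognormal(μ,σ) then ln T ~ Normal(μ,σ), so the p-quantile of ln T is μ + z_p·σ.
ln(30) = 3.401 and ln(140) = 4.942; z_{0.23} = -0.7388, z_{0.86} = 1.08.
σ = (4.942 − 3.401)/(1.08 − (-0.7388)) = 0.847.
μ = 3.401 − (-0.7388)·0.847 = 4.027.

μ ≈ 4.027, σ ≈ 0.847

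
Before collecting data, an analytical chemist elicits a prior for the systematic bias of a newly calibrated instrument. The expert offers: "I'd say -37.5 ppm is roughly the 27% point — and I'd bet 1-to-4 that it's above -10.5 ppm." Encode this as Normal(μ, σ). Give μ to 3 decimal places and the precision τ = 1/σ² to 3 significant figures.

For Normal(μ,σ), the p-quantile is μ + z_p·σ. Here z_{0.27} = -0.6128, z_{0.8} = 0.8416.
So -37.5 = μ − 0.6128σ and -10.5 = μ + 0.8416σ.
Subtracting: σ = (-10.5 − -37.5)/(0.8416 − (-0.6128)) = 18.564.
Then μ = -37.5 − (-0.6128)·18.564 = -26.124.
Precision τ = 1/σ² = 1/18.56² = 0.0029.

μ = -26.124, τ = 0.0029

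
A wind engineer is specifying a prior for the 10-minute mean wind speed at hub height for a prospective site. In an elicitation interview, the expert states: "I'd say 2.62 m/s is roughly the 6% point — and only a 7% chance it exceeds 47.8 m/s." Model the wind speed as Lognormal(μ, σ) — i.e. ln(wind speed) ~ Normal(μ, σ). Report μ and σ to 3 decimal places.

μ ≈ 2.453, σ ≈ 0.958

If T ~ Lognormal(μ,σ) then ln T ~ Normal(μ,σ), so the p-quantile of ln T is μ + z_p·σ.
ln(2.62) = 0.9632 and ln(47.8) = 3.867; z_{0.06} = -1.555, z_{0.93} = 1.476.
σ = (3.867 − 0.9632)/(1.476 − (-1.555)) = 0.958.
μ = 0.9632 − (-1.555)·0.958 = 2.453.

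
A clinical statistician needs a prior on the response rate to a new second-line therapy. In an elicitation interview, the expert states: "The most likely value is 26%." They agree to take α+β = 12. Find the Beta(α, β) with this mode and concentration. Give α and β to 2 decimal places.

For α,β > 1 the Beta mode is (α−1)/(α+β−2). With α+β = 12, the mode is (α−1)/10.
Set (α−1)/10 = 0.26 → α = 1 + 0.26·10 = 3.60.
β = 12 − α = 8.40.

α = 3.60, β = 8.40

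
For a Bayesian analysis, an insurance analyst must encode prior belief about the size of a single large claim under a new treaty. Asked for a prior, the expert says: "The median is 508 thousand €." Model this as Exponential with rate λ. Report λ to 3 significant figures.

Exponential median = ln 2 / λ, so λ = ln 2 / 508.0 = 0.00136.

λ ≈ 0.00136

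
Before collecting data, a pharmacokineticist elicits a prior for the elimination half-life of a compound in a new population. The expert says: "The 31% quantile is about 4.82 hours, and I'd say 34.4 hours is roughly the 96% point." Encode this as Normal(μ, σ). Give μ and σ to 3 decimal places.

For Normal(μ,σ), the p-quantile is μ + z_p·σ. Here z_{0.31} = -0.4959, z_{0.96} = 1.751.
So 4.82 = μ − 0.4959σ and 34.4 = μ + 1.751σ.
Subtracting: σ = (34.4 − 4.82)/(1.751 − (-0.4959)) = 13.167.
Then μ = 4.82 − (-0.4959)·13.167 = 11.349.

μ = 11.349, σ = 13.167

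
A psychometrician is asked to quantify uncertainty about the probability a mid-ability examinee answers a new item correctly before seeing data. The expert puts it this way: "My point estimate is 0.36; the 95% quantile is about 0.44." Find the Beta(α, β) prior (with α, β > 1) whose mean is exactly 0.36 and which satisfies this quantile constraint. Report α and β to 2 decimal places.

With mean 0.36 fixed, write α = 0.36s, β = 0.64s where s = α+β.
Need P(θ < 0.44) = 0.95 under Beta(0.36s, 0.64s). Normal approximation: (q−m)/√(m(1−m)/s) ≈ z_{0.95} = 1.64, so s ≈ 0.36·0.64·(1.64)²/(0.44−0.36)² = 97.4.
At s = 97.4: P(θ<0.44) ≈ 0.947. Adjusting to match 0.95 gives s ≈ 100.45.
So α = 0.36·100.45 ≈ 36.16, β = 0.64·100.45 ≈ 64.29.

α ≈ 36.16, β ≈ 64.29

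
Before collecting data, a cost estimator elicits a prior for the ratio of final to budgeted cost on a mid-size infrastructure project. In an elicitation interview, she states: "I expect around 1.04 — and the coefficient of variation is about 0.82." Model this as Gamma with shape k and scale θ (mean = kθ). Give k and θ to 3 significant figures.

k ≈ 1.49, θ ≈ 0.699

For Gamma(k, scale θ): mean = kθ, variance = kθ², so CV = 1/√k.
CV = 0.82, hence k = 1/CV² = 1.49.
Then θ = mean/k = 1.04/1.49 = 0.699.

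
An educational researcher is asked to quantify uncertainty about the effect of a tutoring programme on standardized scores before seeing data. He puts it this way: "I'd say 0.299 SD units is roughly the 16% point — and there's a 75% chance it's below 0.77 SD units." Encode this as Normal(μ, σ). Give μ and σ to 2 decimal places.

The p-quantile of Normal(μ,σ) is μ + z_p·σ, with z_{0.16} = -0.9945 and z_{0.75} = 0.6745.
Eliminate σ: μ = (z₂·x₁ − z₁·x₂)/(z₂ − z₁) = (0.6745·0.299 − (-0.9945)·0.77)/1.669 = 0.58.
Then σ = (x₂ − x₁)/(z₂ − z₁) = (0.77 − 0.299)/1.669 = 0.28.

μ = 0.58, σ = 0.28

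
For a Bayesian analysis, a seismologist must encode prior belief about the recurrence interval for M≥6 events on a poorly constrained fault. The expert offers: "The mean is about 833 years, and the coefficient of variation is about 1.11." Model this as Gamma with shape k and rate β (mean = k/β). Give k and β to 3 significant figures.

k ≈ 0.812, β ≈ 0.000974

For Gamma(k, rate β): mean = k/β, variance = k/β², so CV = 1/√k.
CV = 1.11, hence k = 1/CV² = 0.812.
Then β = k/mean = 0.812/833 = 0.000974.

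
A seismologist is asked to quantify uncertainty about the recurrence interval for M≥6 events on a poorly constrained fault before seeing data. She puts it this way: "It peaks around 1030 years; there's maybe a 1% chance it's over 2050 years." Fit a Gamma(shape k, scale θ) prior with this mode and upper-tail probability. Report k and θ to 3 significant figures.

k ≈ 11.4, θ ≈ 99.3

Gamma(k,θ) with k>1 has mode (k−1)θ, so θ = 1030/(k−1).
Need P(X < 2050) = 0.99 with θ tied to k this way. Start at k = 2, θ = 1030: P(X<2050) ≈ 0.591.
Too low — raise k to concentrate. Iterating converges to k ≈ 11.4.
Then θ = 1030/(11.4−1) ≈ 99.3.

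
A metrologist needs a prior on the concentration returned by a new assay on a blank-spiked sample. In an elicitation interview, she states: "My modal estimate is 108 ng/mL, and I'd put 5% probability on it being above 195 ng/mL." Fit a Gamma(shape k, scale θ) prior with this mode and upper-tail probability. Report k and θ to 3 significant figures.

Gamma(k,θ) with k>1 has mode (k−1)θ, so θ = 108/(k−1).
Need P(X < 195) = 0.95 with θ tied to k this way. Start at k = 2, θ = 108: P(X<195) ≈ 0.539.
Too low — raise k to concentrate. Iterating converges to k ≈ 8.98.
Then θ = 108/(8.98−1) ≈ 13.5.

k ≈ 8.98, θ ≈ 13.5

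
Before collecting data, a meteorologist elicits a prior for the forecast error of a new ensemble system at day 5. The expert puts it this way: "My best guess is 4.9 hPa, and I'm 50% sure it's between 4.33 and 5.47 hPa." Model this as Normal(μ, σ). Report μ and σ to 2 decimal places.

A symmetric 50% interval runs μ ± z·σ with z = 0.6745.
Half-width = 0.57, so σ = 0.57/0.6745 = 0.85.
μ is the stated best guess, 4.90.

μ = 4.90, σ = 0.85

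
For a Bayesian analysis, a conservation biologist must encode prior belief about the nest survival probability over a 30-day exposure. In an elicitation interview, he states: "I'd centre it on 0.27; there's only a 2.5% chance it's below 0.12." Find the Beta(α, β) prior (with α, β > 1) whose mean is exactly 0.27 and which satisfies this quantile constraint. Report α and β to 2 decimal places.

α ≈ 6.87, β ≈ 18.59

With mean 0.27 fixed, write α = 0.27s, β = 0.73s where s = α+β.
Need P(θ < 0.12) = 0.025 under Beta(0.27s, 0.73s). Normal approximation: (q−m)/√(m(1−m)/s) ≈ z_{0.025} = -1.96, so s ≈ 0.27·0.73·(-1.96)²/(0.12−0.27)² = 33.7.
At s = 33.7: P(θ<0.12) ≈ 0.011. Adjusting to match 0.025 gives s ≈ 25.46.
So α = 0.27·25.46 ≈ 6.87, β = 0.73·25.46 ≈ 18.59.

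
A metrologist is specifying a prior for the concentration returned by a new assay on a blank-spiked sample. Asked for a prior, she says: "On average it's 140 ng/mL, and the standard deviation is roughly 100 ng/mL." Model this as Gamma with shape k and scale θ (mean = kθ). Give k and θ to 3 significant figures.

For Gamma(k, scale θ): mean = kθ, variance = kθ², so CV = 1/√k.
CV = SD/mean = 100/140 = 0.7143, hence k = 1/CV² = 1.96.
Then θ = mean/k = 140/1.96 = 71.4.

k ≈ 1.96, θ ≈ 71.4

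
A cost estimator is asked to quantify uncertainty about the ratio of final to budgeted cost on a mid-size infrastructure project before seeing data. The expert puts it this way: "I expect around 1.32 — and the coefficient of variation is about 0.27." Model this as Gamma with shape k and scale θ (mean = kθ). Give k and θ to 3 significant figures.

For Gamma(k, scale θ): mean = kθ, variance = kθ², so CV = 1/√k.
CV = 0.27, hence k = 1/CV² = 13.7.
Then θ = mean/k = 1.32/13.7 = 0.0962.

k ≈ 13.7, θ ≈ 0.0962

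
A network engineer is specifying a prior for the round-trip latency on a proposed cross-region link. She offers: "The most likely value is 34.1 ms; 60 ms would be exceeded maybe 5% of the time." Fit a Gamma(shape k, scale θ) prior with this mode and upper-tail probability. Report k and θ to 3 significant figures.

Gamma(k,θ) with k>1 has mode (k−1)θ, so θ = 34.1/(k−1).
Need P(X < 60) = 0.95 with θ tied to k this way. Start at k = 2, θ = 34.1: P(X<60) ≈ 0.525.
Too low — raise k to concentrate. Iterating converges to k ≈ 9.74.
Then θ = 34.1/(9.74−1) ≈ 3.9.

k ≈ 9.74, θ ≈ 3.9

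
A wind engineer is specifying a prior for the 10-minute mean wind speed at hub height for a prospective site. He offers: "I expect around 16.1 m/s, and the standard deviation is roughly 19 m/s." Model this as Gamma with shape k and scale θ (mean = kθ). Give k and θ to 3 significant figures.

k ≈ 0.718, θ ≈ 22.4

For Gamma(k, scale θ): mean = kθ, variance = kθ², so CV = 1/√k.
CV = SD/mean = 19/16.1 = 1.18, hence k = 1/CV² = 0.718.
Then θ = mean/k = 16.1/0.718 = 22.4.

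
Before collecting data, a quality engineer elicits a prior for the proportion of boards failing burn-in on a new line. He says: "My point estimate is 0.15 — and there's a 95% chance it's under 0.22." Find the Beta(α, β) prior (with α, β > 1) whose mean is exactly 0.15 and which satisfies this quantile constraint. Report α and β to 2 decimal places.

α ≈ 11.98, β ≈ 67.88

With mean 0.15 fixed, write α = 0.15s, β = 0.85s where s = α+β.
Need P(θ < 0.22) = 0.95 under Beta(0.15s, 0.85s). Normal approximation: (q−m)/√(m(1−m)/s) ≈ z_{0.95} = 1.64, so s ≈ 0.15·0.85·(1.64)²/(0.22−0.15)² = 70.4.
At s = 70.4: P(θ<0.22) ≈ 0.940. Adjusting to match 0.95 gives s ≈ 79.86.
So α = 0.15·79.86 ≈ 11.98, β = 0.85·79.86 ≈ 67.88.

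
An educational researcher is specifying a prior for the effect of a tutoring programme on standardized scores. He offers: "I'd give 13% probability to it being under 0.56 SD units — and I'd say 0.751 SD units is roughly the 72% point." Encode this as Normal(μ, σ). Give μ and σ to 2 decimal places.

μ = 0.69, σ = 0.11

For Normal(μ,σ), the p-quantile is μ + z_p·σ. Here z_{0.13} = -1.126, z_{0.72} = 0.5828.
So 0.56 = μ − 1.126σ and 0.751 = μ + 0.5828σ.
Subtracting: σ = (0.751 − 0.56)/(0.5828 − (-1.126)) = 0.11.
Then μ = 0.56 − (-1.126)·0.11 = 0.69.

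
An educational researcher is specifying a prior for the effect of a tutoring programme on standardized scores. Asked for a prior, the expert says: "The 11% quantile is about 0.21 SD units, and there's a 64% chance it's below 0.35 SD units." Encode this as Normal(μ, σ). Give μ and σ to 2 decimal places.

μ = 0.32, σ = 0.09

For Normal(μ,σ), the p-quantile is μ + z_p·σ. Here z_{0.11} = -1.227, z_{0.64} = 0.3585.
So 0.21 = μ − 1.227σ and 0.35 = μ + 0.3585σ.
Subtracting: σ = (0.35 − 0.21)/(0.3585 − (-1.227)) = 0.09.
Then μ = 0.21 − (-1.227)·0.09 = 0.32.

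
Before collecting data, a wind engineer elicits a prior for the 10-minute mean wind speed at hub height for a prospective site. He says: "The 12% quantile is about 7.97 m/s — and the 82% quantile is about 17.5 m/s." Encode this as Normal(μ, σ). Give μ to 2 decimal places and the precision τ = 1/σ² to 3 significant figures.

μ = 13.33, τ = 0.0481

For Normal(μ,σ), the p-quantile is μ + z_p·σ. Here z_{0.12} = -1.175, z_{0.82} = 0.9154.
So 7.97 = μ − 1.175σ and 17.5 = μ + 0.9154σ.
Subtracting: σ = (17.5 − 7.97)/(0.9154 − (-1.175)) = 4.56.
Then μ = 7.97 − (-1.175)·4.56 = 13.33.
Precision τ = 1/σ² = 1/4.559² = 0.0481.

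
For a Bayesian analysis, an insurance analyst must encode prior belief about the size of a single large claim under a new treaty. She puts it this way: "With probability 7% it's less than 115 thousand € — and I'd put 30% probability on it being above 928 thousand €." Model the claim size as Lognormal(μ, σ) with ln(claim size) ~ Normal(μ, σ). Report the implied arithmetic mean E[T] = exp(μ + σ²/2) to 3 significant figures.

If T ~ Lognormal(μ,σ) then ln T ~ Normal(μ,σ), so the p-quantile of ln T is μ + z_p·σ.
ln(115) = 4.745 and ln(928) = 6.833; z_{0.07} = -1.476, z_{0.7} = 0.5244.
σ = (6.833 − 4.745)/(0.5244 − (-1.476)) = 1.044.
μ = 4.745 − (-1.476)·1.044 = 6.286.
E[T] = exp(μ + σ²/2) = exp(6.286 + 0.5449) = 926 thousand €.

E[T] ≈ 926 thousand €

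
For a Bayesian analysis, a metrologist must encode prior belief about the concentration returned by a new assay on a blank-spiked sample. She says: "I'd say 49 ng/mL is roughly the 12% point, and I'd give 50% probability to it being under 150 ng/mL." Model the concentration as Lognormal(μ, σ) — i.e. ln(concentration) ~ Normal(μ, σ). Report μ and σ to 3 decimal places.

μ ≈ 5.011, σ ≈ 0.952

If T ~ Lognormal(μ,σ) then ln T ~ Normal(μ,σ), so the p-quantile of ln T is μ + z_p·σ.
ln(49) = 3.892 and ln(150) = 5.011; z_{0.12} = -1.175, z_{0.5} = 0.
σ = (5.011 − 3.892)/(0 − (-1.175)) = 0.952.
μ = 3.892 − (-1.175)·0.952 = 5.011.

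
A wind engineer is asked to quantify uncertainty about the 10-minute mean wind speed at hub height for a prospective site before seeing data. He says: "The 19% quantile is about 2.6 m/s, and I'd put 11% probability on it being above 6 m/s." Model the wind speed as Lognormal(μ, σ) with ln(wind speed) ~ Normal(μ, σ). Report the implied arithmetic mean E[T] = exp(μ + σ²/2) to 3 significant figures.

If T ~ Lognormal(μ,σ) then ln T ~ Normal(μ,σ), so the p-quantile of ln T is μ + z_p·σ.
ln(2.6) = 0.9555 and ln(6) = 1.792; z_{0.19} = -0.8779, z_{0.89} = 1.227.
σ = (1.792 − 0.9555)/(1.227 − (-0.8779)) = 0.397.
μ = 0.9555 − (-0.8779)·0.397 = 1.304.
E[T] = exp(μ + σ²/2) = exp(1.304 + 0.0790) = 3.99 m/s.

E[T] ≈ 3.99 m/s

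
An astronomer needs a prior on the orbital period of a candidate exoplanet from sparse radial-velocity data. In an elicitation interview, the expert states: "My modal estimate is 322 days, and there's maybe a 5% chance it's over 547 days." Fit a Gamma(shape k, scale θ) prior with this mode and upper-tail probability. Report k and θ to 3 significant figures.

k ≈ 10.9, θ ≈ 32.4

Gamma(k,θ) with k>1 has mode (k−1)θ, so θ = 322/(k−1).
Need P(X < 547) = 0.95 with θ tied to k this way. Start at k = 2, θ = 322: P(X<547) ≈ 0.506.
Too low — raise k to concentrate. Iterating converges to k ≈ 10.9.
Then θ = 322/(10.9−1) ≈ 32.4.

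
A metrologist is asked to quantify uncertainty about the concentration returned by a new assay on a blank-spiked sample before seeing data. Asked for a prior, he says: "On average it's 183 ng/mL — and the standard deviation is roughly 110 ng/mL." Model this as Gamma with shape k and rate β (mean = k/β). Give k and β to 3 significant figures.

For Gamma(k, rate β): mean = k/β, variance = k/β², so CV = 1/√k.
CV = SD/mean = 110/183 = 0.6011, hence k = 1/CV² = 2.77.
Then β = k/mean = 2.77/183 = 0.0151.

k ≈ 2.77, β ≈ 0.0151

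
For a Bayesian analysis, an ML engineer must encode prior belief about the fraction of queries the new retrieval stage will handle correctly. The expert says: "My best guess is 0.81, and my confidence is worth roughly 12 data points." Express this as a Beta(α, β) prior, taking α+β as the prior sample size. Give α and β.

α = 9.72, β = 2.28

Under the effective-sample-size interpretation, Beta(α, β) has prior mean α/(α+β) and prior sample size α+β.
So α+β = 12 and α/(α+β) = 0.81, giving α = 0.81·12 = 9.72 and β = 12 − 9.72 = 2.28.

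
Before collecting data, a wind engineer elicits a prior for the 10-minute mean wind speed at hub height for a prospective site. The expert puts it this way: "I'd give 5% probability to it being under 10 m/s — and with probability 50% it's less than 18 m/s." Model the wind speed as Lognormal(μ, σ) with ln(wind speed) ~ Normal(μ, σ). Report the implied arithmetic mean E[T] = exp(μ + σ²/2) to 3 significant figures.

If T ~ Lognormal(μ,σ) then ln T ~ Normal(μ,σ), so the p-quantile of ln T is μ + z_p·σ.
ln(10) = 2.303 and ln(18) = 2.89; z_{0.05} = -1.645, z_{0.5} = 0.
σ = (2.89 − 2.303)/(0 − (-1.645)) = 0.357.
μ = 2.303 − (-1.645)·0.357 = 2.890.
E[T] = exp(μ + σ²/2) = exp(2.890 + 0.0638) = 19.2 m/s.

E[T] ≈ 19.2 m/s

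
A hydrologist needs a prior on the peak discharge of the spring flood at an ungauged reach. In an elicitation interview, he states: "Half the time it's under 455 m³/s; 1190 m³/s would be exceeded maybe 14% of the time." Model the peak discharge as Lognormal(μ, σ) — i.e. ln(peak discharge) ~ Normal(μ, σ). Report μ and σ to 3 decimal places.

μ ≈ 6.120, σ ≈ 0.890

If T ~ Lognormal(μ,σ) then ln T ~ Normal(μ,σ), so the p-quantile of ln T is μ + z_p·σ.
ln(455) = 6.12 and ln(1190) = 7.082; z_{0.5} = 0, z_{0.86} = 1.08.
σ = (7.082 − 6.12)/(1.08 − (0)) = 0.890.
μ = 6.12 − (0)·0.890 = 6.120.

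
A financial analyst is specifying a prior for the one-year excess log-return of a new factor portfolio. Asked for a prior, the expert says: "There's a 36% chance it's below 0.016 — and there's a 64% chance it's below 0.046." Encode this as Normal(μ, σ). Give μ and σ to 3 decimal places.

For Normal(μ,σ), the p-quantile is μ + z_p·σ. Here z_{0.36} = -0.3585, z_{0.64} = 0.3585.
So 0.016 = μ − 0.3585σ and 0.046 = μ + 0.3585σ.
Subtracting: σ = (0.046 − 0.016)/(0.3585 − (-0.3585)) = 0.042.
Then μ = 0.016 − (-0.3585)·0.042 = 0.031.

μ = 0.031, σ = 0.042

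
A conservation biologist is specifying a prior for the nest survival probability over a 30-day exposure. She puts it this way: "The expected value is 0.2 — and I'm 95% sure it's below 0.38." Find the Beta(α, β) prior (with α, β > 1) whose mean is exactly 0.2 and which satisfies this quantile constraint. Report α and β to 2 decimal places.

α ≈ 3.17, β ≈ 12.69

With mean 0.2 fixed, write α = 0.2s, β = 0.8s where s = α+β.
Need P(θ < 0.38) = 0.95 under Beta(0.2s, 0.8s). Normal approximation: (q−m)/√(m(1−m)/s) ≈ z_{0.95} = 1.64, so s ≈ 0.2·0.8·(1.64)²/(0.38−0.2)² = 13.4.
At s = 13.4: P(θ<0.38) ≈ 0.937. Adjusting to match 0.95 gives s ≈ 15.87.
So α = 0.2·15.87 ≈ 3.17, β = 0.8·15.87 ≈ 12.69.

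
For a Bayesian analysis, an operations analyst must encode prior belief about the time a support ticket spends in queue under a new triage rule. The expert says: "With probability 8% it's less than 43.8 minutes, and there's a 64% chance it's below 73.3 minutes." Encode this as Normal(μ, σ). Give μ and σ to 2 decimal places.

μ = 67.30, σ = 16.73

For Normal(μ,σ), the p-quantile is μ + z_p·σ. Here z_{0.08} = -1.405, z_{0.64} = 0.3585.
So 43.8 = μ − 1.405σ and 73.3 = μ + 0.3585σ.
Subtracting: σ = (73.3 − 43.8)/(0.3585 − (-1.405)) = 16.73.
Then μ = 43.8 − (-1.405)·16.73 = 67.30.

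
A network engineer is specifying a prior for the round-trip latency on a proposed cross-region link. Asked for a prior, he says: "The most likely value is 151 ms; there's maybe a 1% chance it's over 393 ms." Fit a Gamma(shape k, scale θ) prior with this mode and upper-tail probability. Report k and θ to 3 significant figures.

k ≈ 6.08, θ ≈ 29.7

Gamma(k,θ) with k>1 has mode (k−1)θ, so θ = 151/(k−1).
Need P(X < 393) = 0.99 with θ tied to k this way. Start at k = 2, θ = 151: P(X<393) ≈ 0.733.
Too low — raise k to concentrate. Iterating converges to k ≈ 6.08.
Then θ = 151/(6.08−1) ≈ 29.7.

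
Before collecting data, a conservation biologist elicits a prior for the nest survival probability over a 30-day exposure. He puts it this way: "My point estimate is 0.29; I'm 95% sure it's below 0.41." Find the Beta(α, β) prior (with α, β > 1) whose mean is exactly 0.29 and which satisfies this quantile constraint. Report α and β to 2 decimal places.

α ≈ 12.07, β ≈ 29.56

With mean 0.29 fixed, write α = 0.29s, β = 0.71s where s = α+β.
Need P(θ < 0.41) = 0.95 under Beta(0.29s, 0.71s). Normal approximation: (q−m)/√(m(1−m)/s) ≈ z_{0.95} = 1.64, so s ≈ 0.29·0.71·(1.64)²/(0.41−0.29)² = 38.7.
At s = 38.7: P(θ<0.41) ≈ 0.944. Adjusting to match 0.95 gives s ≈ 41.63.
So α = 0.29·41.63 ≈ 12.07, β = 0.71·41.63 ≈ 29.56.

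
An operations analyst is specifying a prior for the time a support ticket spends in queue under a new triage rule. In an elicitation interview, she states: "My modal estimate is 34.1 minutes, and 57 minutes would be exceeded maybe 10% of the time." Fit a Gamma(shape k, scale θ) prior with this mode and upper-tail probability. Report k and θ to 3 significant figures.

k ≈ 8.16, θ ≈ 4.76

Gamma(k,θ) with k>1 has mode (k−1)θ, so θ = 34.1/(k−1).
Need P(X < 57) = 0.9 with θ tied to k this way. Start at k = 2, θ = 34.1: P(X<57) ≈ 0.498.
Too low — raise k to concentrate. Iterating converges to k ≈ 8.16.
Then θ = 34.1/(8.16−1) ≈ 4.76.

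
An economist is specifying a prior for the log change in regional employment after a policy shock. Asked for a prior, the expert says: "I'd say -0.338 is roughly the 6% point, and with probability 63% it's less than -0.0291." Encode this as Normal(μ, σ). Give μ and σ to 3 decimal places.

The p-quantile of Normal(μ,σ) is μ + z_p·σ, with z_{0.06} = -1.555 and z_{0.63} = 0.3319.
Eliminate σ: μ = (z₂·x₁ − z₁·x₂)/(z₂ − z₁) = (0.3319·-0.338 − (-1.555)·-0.0291)/1.887 = -0.083.
Then σ = (x₂ − x₁)/(z₂ − z₁) = (-0.0291 − -0.338)/1.887 = 0.164.

μ = -0.083, σ = 0.164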